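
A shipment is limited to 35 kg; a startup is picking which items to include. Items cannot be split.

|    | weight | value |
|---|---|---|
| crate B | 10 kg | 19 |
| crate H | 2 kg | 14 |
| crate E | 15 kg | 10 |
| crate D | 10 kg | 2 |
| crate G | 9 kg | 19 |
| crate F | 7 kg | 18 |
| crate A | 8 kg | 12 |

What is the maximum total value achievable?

70

This is an integer program with binary decision variables.
Allowing fractional choices, the relaxed optimum would be about 80.5, but items are indivisible.
crate B + crate H + crate G + crate F: weight 10 + 2 + 9 + 7 = 28 ≤ 35, value 19 + 14 + 19 + 18 = 70.
crate B + crate H + crate G + crate A: weight 10 + 2 + 9 + 8 = 29 ≤ 35, value 19 + 14 + 19 + 12 = 64.
crate B + crate G + crate F + crate A: weight 10 + 9 + 7 + 8 = 34 ≤ 35, value 19 + 19 + 18 + 12 = 68.
Best is crate B, crate H, crate G, and crate F with total value 70.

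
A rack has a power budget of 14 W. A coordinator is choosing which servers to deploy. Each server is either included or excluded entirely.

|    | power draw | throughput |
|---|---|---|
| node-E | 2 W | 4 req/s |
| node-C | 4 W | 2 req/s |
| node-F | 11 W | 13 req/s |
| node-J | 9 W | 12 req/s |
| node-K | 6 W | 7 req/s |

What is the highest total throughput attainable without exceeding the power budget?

node-E + node-F: power draw 2 + 11 = 13 ≤ 14, throughput 4 + 13 = 17.
node-E + node-J: power draw 2 + 9 = 11 ≤ 14, throughput 4 + 12 = 16.
Best is node-E and node-F with total throughput 17.

17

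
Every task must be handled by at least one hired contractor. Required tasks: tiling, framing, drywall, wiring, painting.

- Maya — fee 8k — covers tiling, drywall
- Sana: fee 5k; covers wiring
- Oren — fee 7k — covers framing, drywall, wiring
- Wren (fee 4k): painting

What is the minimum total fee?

19

Choose Maya, Oren, and Wren: together they cover tiling, framing, drywall, wiring, painting — every task.
Total fee: 8 + 7 + 4 = 19.
No cover costs less than 19.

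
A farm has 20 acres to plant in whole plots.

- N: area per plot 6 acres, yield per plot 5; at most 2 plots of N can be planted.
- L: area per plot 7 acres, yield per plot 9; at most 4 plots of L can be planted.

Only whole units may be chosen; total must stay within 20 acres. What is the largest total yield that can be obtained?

23

2×N and 1×L: area 19 ≤ 20, yield 2·5 + 1·9 = 19.
1×N and 2×L: area 20 ≤ 20, yield 1·5 + 2·9 = 23.
Best is 23.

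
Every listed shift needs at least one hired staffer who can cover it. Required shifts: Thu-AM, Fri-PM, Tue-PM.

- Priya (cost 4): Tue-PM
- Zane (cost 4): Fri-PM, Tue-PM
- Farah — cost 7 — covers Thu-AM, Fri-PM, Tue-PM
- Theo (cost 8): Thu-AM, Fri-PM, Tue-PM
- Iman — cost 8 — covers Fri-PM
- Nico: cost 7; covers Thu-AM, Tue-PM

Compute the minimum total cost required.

The greedy cost-per-new-shift heuristic would pick Zane and Farah for 11, but a cheaper cover exists.
Farah alone covers Thu-AM, Fri-PM, Tue-PM — every shift.
Total cost: 7.
No cover costs less than 7.

7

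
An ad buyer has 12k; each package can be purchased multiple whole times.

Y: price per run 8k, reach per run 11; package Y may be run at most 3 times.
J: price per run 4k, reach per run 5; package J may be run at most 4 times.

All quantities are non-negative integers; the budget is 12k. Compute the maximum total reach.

16

3×J: price 12 ≤ 12, reach 3·5 = 15.
1×Y and 1×J: price 12 ≤ 12, reach 1·11 + 1·5 = 16.
Best is 16.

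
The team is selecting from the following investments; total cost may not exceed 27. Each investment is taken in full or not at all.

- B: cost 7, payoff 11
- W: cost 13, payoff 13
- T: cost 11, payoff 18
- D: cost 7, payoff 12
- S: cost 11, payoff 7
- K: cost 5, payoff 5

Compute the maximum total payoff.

Allowing fractional choices, the relaxed optimum would be about 43.0, but investments are indivisible.
B + W + D: cost 7 + 13 + 7 = 27 ≤ 27, payoff 11 + 13 + 12 = 36.
B + T + D: cost 7 + 11 + 7 = 25 ≤ 27, payoff 11 + 18 + 12 = 41.
Best is B, T, and D with total payoff 41.

41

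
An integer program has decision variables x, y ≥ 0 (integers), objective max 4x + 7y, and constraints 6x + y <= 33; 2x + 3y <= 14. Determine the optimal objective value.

The continuous relaxation peaks at (0, 4.67) with value 32.67; rounding to a feasible lattice point costs some objective.
(x,y)=(1,4): 6·1+1·4=10≤33, 2·1+3·4=14≤14, objective 32.
(x,y)=(2,3): 6·2+1·3=15≤33, 2·2+3·3=13≤14, objective 29.
(x,y)=(0,4): 6·0+1·4=4≤33, 2·0+3·4=12≤14, objective 28.
No feasible integer point exceeds 32.

32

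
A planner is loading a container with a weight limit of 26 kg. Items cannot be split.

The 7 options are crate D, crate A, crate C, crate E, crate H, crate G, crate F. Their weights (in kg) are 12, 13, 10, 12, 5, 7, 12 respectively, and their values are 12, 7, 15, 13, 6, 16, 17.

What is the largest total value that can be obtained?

This is an integer program with binary decision variables.
Allowing fractional choices, the relaxed optimum would be about 43.8, but items are indivisible.
crate H + crate G + crate F: weight 5 + 7 + 12 = 24 ≤ 26, value 6 + 16 + 17 = 39.
crate E + crate H + crate G: weight 12 + 5 + 7 = 24 ≤ 26, value 13 + 6 + 16 = 35.
crate C + crate H + crate G: weight 10 + 5 + 7 = 22 ≤ 26, value 15 + 6 + 16 = 37.
Best is crate H, crate G, and crate F with total value 39.

39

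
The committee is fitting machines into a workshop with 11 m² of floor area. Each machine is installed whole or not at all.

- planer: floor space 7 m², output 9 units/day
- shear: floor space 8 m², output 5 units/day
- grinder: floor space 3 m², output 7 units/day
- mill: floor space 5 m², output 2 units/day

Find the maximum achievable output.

Allowing fractional choices, the relaxed optimum would be about 16.6, but machines are indivisible.
planer: floor space 7 ≤ 11, output 9.
planer + grinder: floor space 7 + 3 = 10 ≤ 11, output 9 + 7 = 16.
shear + grinder: floor space 8 + 3 = 11 ≤ 11, output 5 + 7 = 12.
Best is planer and grinder with total output 16.

16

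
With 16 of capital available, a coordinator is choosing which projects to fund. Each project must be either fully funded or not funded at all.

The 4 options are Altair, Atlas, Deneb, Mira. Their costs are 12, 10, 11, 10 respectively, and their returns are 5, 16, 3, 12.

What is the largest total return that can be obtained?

Allowing fractional choices, the relaxed optimum would be about 23.2, but projects are indivisible.
Mira: cost 10 ≤ 16, return 12.
Altair: cost 12 ≤ 16, return 5.
Atlas: cost 10 ≤ 16, return 16.
Best is Atlas with total return 16.

16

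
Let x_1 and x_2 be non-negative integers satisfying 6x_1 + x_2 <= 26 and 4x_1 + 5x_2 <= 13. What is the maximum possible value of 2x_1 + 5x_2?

(x_1,x_2)=(0,2): 6·0+1·2=2≤26, 4·0+5·2=10≤13, objective 10.
(x_1,x_2)=(1,1): 6·1+1·1=7≤26, 4·1+5·1=9≤13, objective 7.
(x_1,x_2)=(0,1): 6·0+1·1=1≤26, 4·0+5·1=5≤13, objective 5.
No feasible integer point exceeds 10.

10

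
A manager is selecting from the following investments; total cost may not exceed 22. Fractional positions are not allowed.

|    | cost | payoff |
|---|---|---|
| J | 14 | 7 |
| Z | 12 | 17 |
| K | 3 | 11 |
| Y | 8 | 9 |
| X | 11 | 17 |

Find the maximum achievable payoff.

Take K, Y, and X: cost 3 + 8 + 11 = 22 ≤ 22, payoff 11 + 9 + 17 = 37.
No other feasible combination does better.

37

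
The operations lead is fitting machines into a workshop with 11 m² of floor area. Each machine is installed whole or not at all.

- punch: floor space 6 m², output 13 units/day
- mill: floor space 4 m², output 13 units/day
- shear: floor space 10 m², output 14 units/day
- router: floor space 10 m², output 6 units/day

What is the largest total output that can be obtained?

26

mill: floor space 4 ≤ 11, output 13.
punch + mill: floor space 6 + 4 = 10 ≤ 11, output 13 + 13 = 26.
shear: floor space 10 ≤ 11, output 14.
Best is punch and mill with total output 26.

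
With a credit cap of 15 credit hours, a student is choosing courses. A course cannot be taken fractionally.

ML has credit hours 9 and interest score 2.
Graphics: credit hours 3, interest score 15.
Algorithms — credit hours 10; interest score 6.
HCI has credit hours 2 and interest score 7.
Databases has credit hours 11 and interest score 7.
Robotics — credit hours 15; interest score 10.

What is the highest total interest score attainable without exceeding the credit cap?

28

Allowing fractional choices, the relaxed optimum would be about 28.7, but courses are indivisible.
Graphics + HCI: credit hours 3 + 2 = 5 ≤ 15, interest score 15 + 7 = 22.
Graphics + Algorithms + HCI: credit hours 3 + 10 + 2 = 15 ≤ 15, interest score 15 + 6 + 7 = 28.
ML + Graphics + HCI: credit hours 9 + 3 + 2 = 14 ≤ 15, interest score 2 + 15 + 7 = 24.
Best is Graphics, Algorithms, and HCI with total interest score 28.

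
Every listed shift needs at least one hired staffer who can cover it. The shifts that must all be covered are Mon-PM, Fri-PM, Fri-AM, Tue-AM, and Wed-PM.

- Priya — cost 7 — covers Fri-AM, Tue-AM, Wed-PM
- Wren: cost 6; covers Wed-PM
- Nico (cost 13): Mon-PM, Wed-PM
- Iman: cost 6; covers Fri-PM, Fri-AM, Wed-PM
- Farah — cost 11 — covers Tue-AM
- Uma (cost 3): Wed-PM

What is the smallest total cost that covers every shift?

Choose Priya, Nico, and Iman: together they cover Mon-PM, Fri-PM, Fri-AM, Tue-AM, Wed-PM — every shift.
Total cost: 7 + 13 + 6 = 26.
No cover costs less than 26.

26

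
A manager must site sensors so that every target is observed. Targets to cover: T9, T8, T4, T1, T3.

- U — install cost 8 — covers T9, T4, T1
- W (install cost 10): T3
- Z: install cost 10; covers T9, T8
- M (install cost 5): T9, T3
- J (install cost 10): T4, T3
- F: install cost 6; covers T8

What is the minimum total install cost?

Choose U, M, and F: together they cover T9, T8, T4, T1, T3 — every target.
Total install cost: 8 + 5 + 6 = 19.
No cover costs less than 19.

19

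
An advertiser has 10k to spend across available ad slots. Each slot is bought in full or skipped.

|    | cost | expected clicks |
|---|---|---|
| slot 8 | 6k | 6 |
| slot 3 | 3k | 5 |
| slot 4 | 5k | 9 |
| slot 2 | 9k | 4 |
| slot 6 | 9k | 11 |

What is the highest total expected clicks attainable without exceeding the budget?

Take slot 3 and slot 4: cost 3 + 5 = 8 ≤ 10, expected clicks 5 + 9 = 14.
No other feasible combination does better.

14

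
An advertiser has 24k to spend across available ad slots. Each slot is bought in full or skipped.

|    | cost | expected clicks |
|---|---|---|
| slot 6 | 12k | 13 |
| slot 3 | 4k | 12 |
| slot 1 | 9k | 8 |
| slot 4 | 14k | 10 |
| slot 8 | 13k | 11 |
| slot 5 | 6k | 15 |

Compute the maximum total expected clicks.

This is a 0-1 knapsack instance.
Allowing fractional choices, the relaxed optimum would be about 41.8, but ad slots are indivisible.
slot 3 + slot 4 + slot 5: cost 4 + 14 + 6 = 24 ≤ 24, expected clicks 12 + 10 + 15 = 37.
slot 6 + slot 3 + slot 5: cost 12 + 4 + 6 = 22 ≤ 24, expected clicks 13 + 12 + 15 = 40.
slot 3 + slot 8 + slot 5: cost 4 + 13 + 6 = 23 ≤ 24, expected clicks 12 + 11 + 15 = 38.
Best is slot 6, slot 3, and slot 5 with total expected clicks 40.

40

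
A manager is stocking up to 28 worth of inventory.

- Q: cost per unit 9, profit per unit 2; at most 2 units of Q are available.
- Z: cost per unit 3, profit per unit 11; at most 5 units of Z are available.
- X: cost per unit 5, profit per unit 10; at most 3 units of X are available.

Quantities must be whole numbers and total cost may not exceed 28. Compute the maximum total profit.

4×Z and 3×X: cost 27 ≤ 28, profit 4·11 + 3·10 = 74.
5×Z and 2×X: cost 25 ≤ 28, profit 5·11 + 2·10 = 75.
Best is 75.

75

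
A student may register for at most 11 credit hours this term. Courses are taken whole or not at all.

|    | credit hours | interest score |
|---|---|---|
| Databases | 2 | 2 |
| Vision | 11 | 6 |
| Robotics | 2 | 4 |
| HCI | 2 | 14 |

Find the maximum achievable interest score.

Allowing fractional choices, the relaxed optimum would be about 22.7, but courses are indivisible.
Databases + HCI: credit hours 2 + 2 = 4 ≤ 11, interest score 2 + 14 = 16.
Robotics + HCI: credit hours 2 + 2 = 4 ≤ 11, interest score 4 + 14 = 18.
Databases + Robotics + HCI: credit hours 2 + 2 + 2 = 6 ≤ 11, interest score 2 + 4 + 14 = 20.
Best is Databases, Robotics, and HCI with total interest score 20.

20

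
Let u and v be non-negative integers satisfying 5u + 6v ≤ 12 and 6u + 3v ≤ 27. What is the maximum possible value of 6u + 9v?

(u,v)=(0,2): 5·0+6·2=12≤12, 6·0+3·2=6≤27, objective 18.
(u,v)=(1,1): 5·1+6·1=11≤12, 6·1+3·1=9≤27, objective 15.
(u,v)=(0,1): 5·0+6·1=6≤12, 6·0+3·1=3≤27, objective 9.
The best lattice point is (0,2), giving 18.

18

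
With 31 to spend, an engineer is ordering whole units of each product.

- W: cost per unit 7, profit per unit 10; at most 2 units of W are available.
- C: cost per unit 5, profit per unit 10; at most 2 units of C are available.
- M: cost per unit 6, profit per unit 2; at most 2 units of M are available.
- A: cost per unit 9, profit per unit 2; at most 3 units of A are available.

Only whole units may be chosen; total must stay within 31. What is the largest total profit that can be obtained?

This is a bounded integer knapsack.
C has the best ratio (10/5); taking only C gives at most 2×10 = 20 (stopped by the supply cap of 2).
Mixing does better — 2×W, 2×C, and 1×M: cost 30 ≤ 31, profit 2·10 + 2·10 + 1·2 = 42.

42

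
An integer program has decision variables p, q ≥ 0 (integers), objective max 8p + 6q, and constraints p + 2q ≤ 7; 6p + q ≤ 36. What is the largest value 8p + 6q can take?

Relaxing integrality, the LP optimum is 50.55 at (p,q) = (5.91, 0.545), which is not an integer point.
(p,q)=(6,0): 1·6+2·0=6≤7, 6·6+1·0=36≤36, objective 48.
(p,q)=(5,1): 1·5+2·1=7≤7, 6·5+1·1=31≤36, objective 46.
(p,q)=(5,0): 1·5+2·0=5≤7, 6·5+1·0=30≤36, objective 40.
No feasible integer point exceeds 48.

48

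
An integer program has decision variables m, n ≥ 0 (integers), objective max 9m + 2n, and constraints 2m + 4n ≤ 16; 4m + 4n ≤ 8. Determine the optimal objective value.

(m,n)=(2,0): 2·2+4·0=4≤16, 4·2+4·0=8≤8, objective 18.
(m,n)=(1,1): 2·1+4·1=6≤16, 4·1+4·1=8≤8, objective 11.
(m,n)=(1,0): 2·1+4·0=2≤16, 4·1+4·0=4≤8, objective 9.
The best lattice point is (2,0), giving 18.

18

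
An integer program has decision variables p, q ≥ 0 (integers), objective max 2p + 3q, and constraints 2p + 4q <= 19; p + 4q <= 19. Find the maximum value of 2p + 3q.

(p,q)=(9,0): 2·9+4·0=18≤19, 1·9+4·0=9≤19, objective 18.
(p,q)=(8,0): 2·8+4·0=16≤19, 1·8+4·0=8≤19, objective 16.
The best lattice point is (9,0), giving 18.

18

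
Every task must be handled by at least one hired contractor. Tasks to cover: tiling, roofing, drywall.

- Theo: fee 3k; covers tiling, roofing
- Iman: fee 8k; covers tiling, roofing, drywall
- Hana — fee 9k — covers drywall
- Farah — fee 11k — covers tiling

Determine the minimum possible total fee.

8

This is a weighted set-cover instance.
The greedy cost-per-new-task heuristic would pick Theo and Iman for 11, but a cheaper cover exists.
Iman alone covers tiling, roofing, drywall — every task.
Total fee: 8.
No cover costs less than 8.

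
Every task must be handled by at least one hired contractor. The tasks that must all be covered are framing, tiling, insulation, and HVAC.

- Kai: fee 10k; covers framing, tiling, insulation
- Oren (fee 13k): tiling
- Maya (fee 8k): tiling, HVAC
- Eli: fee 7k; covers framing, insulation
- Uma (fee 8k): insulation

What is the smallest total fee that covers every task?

This is an integer covering problem.
The greedy cost-per-new-task heuristic would pick Kai and Maya for 18, but a cheaper cover exists.
Choose Maya and Eli: together they cover framing, tiling, insulation, HVAC — every task.
Total fee: 8 + 7 = 15.
No cover costs less than 15.

15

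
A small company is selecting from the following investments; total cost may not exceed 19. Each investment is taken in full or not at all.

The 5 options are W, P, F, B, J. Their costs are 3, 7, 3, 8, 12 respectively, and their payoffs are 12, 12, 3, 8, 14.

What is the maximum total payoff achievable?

32

Allowing fractional choices, the relaxed optimum would be about 34.5, but investments are indivisible.
W + P + B: cost 3 + 7 + 8 = 18 ≤ 19, payoff 12 + 12 + 8 = 32.
W + F + J: cost 3 + 3 + 12 = 18 ≤ 19, payoff 12 + 3 + 14 = 29.
Best is W, P, and B with total payoff 32.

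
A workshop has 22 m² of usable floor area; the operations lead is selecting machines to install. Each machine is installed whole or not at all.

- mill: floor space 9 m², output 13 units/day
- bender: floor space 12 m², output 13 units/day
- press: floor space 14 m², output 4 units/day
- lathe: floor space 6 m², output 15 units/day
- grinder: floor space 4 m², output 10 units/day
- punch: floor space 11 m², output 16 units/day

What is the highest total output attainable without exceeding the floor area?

41

bender + lathe + grinder: floor space 12 + 6 + 4 = 22 ≤ 22, output 13 + 15 + 10 = 38.
lathe + grinder + punch: floor space 6 + 4 + 11 = 21 ≤ 22, output 15 + 10 + 16 = 41.
mill + lathe + grinder: floor space 9 + 6 + 4 = 19 ≤ 22, output 13 + 15 + 10 = 38.
Best is lathe, grinder, and punch with total output 41.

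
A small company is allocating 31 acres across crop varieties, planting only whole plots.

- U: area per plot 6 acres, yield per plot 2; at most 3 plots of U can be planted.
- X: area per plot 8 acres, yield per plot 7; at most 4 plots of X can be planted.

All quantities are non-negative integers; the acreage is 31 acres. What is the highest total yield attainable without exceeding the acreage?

23

X has the best ratio (7/8); taking only X gives at most 3×7 = 21 (stopped by the area limit).
Mixing does better — 1×U and 3×X: area 30 ≤ 31, yield 1·2 + 3·7 = 23.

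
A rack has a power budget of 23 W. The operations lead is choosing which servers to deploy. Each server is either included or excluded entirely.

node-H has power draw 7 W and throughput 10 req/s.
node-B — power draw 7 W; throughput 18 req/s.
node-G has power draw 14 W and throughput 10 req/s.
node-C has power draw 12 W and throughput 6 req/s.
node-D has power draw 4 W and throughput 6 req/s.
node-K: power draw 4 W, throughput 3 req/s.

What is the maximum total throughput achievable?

37

Allowing fractional choices, the relaxed optimum would be about 37.7, but servers are indivisible.
node-H + node-B + node-K: power draw 7 + 7 + 4 = 18 ≤ 23, throughput 10 + 18 + 3 = 31.
node-H + node-B + node-D + node-K: power draw 7 + 7 + 4 + 4 = 22 ≤ 23, throughput 10 + 18 + 6 + 3 = 37.
node-H + node-B + node-D: power draw 7 + 7 + 4 = 18 ≤ 23, throughput 10 + 18 + 6 = 34.
Best is node-H, node-B, node-D, and node-K with total throughput 37.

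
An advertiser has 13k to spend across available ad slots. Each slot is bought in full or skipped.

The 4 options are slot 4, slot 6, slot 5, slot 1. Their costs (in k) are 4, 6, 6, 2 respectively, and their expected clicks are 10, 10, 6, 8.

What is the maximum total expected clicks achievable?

Take slot 4, slot 6, and slot 1: cost 4 + 6 + 2 = 12 ≤ 13, expected clicks 10 + 10 + 8 = 28.
No other feasible combination does better.

28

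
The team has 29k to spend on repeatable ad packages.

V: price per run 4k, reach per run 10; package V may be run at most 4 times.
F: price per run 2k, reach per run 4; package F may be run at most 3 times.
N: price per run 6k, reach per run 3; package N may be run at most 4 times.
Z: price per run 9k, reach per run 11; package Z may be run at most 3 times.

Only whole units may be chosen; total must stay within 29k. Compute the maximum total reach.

V has the best ratio (10/4); taking only V gives at most 4×10 = 40 (stopped by the supply cap of 4).
Mixing does better — 4×V, 2×F, and 1×Z: price 29 ≤ 29, reach 4·10 + 2·4 + 1·11 = 59.

59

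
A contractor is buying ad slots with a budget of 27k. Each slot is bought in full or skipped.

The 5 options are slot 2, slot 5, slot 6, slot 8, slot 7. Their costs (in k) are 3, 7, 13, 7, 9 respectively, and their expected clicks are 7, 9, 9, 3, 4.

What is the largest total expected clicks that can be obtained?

25

slot 2 + slot 5 + slot 8 + slot 7: cost 3 + 7 + 7 + 9 = 26 ≤ 27, expected clicks 7 + 9 + 3 + 4 = 23.
slot 2 + slot 5 + slot 6: cost 3 + 7 + 13 = 23 ≤ 27, expected clicks 7 + 9 + 9 = 25.
slot 5 + slot 6 + slot 8: cost 7 + 13 + 7 = 27 ≤ 27, expected clicks 9 + 9 + 3 = 21.
Best is slot 2, slot 5, and slot 6 with total expected clicks 25.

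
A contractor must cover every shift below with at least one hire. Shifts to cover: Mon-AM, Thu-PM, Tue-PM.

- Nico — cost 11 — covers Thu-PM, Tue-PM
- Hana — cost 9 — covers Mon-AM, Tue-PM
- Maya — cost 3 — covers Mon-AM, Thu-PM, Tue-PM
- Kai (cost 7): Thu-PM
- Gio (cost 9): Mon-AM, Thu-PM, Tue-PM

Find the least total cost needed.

Maya alone covers Mon-AM, Thu-PM, Tue-PM — every shift.
Total cost: 3.

3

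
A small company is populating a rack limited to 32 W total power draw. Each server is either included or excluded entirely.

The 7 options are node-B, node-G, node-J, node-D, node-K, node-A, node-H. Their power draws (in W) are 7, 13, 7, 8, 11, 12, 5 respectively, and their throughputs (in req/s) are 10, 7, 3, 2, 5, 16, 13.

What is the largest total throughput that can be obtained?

42

This is an integer program with binary decision variables.
node-B + node-A + node-H: power draw 7 + 12 + 5 = 24 ≤ 32, throughput 10 + 16 + 13 = 39.
node-B + node-D + node-A + node-H: power draw 7 + 8 + 12 + 5 = 32 ≤ 32, throughput 10 + 2 + 16 + 13 = 41.
node-B + node-J + node-A + node-H: power draw 7 + 7 + 12 + 5 = 31 ≤ 32, throughput 10 + 3 + 16 + 13 = 42.
Best is node-B, node-J, node-A, and node-H with total throughput 42.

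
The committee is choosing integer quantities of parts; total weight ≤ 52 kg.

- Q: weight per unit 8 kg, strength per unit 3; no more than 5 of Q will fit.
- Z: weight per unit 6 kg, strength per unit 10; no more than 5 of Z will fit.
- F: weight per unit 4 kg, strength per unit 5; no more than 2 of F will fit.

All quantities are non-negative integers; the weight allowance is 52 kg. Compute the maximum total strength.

This is a bounded integer knapsack.
Z has the best ratio (10/6); taking only Z gives at most 5×10 = 50 (stopped by the supply cap of 5).
Mixing does better — 1×Q, 5×Z, and 2×F: weight 46 ≤ 52, strength 1·3 + 5·10 + 2·5 = 63.

63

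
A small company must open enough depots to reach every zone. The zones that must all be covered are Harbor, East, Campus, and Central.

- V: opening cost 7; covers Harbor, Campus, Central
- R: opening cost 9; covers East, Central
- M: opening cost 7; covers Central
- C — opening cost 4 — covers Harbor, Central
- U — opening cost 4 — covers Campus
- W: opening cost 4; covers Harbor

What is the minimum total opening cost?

16

This is an integer covering problem.
The greedy cost-per-new-zone heuristic would pick C, U, and R for 17, but a cheaper cover exists.
Choose V and R: together they cover Harbor, East, Campus, Central — every zone.
Total opening cost: 7 + 9 = 16.
No cover costs less than 16.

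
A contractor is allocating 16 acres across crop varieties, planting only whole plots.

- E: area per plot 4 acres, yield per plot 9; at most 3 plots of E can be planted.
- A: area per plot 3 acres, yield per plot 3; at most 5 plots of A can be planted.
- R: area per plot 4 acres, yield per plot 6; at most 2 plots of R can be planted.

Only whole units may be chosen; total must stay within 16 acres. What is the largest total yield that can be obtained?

Take 3×E and 1×R: area 16 ≤ 16, yield 3·9 + 1·6 = 33.
E has the best ratio (9/4) and is taken to its limit of 3; remaining capacity is filled optimally with the others.

33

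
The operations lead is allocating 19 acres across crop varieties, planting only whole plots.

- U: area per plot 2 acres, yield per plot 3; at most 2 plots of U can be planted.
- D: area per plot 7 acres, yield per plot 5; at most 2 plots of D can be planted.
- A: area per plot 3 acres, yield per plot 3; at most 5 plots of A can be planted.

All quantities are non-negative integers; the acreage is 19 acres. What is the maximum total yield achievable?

This is a bounded integer knapsack.
U has the best ratio (3/2); taking only U gives at most 2×3 = 6 (stopped by the supply cap of 2).
Mixing does better — 2×U and 5×A: area 19 ≤ 19, yield 2·3 + 5·3 = 21.

21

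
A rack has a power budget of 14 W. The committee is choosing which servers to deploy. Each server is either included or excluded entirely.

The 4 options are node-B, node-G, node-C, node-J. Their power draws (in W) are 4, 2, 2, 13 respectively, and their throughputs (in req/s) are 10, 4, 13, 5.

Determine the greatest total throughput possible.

Allowing fractional choices, the relaxed optimum would be about 29.3, but servers are indivisible.
node-B + node-C: power draw 4 + 2 = 6 ≤ 14, throughput 10 + 13 = 23.
node-B + node-G + node-C: power draw 4 + 2 + 2 = 8 ≤ 14, throughput 10 + 4 + 13 = 27.
Best is node-B, node-G, and node-C with total throughput 27.

27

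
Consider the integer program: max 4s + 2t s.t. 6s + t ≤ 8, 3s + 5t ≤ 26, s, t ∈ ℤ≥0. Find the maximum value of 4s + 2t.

10

(s,t)=(0,5): 6·0+1·5=5≤8, 3·0+5·5=25≤26, objective 10.
(s,t)=(0,4): 6·0+1·4=4≤8, 3·0+5·4=20≤26, objective 8.
The best lattice point is (0,5), giving 10.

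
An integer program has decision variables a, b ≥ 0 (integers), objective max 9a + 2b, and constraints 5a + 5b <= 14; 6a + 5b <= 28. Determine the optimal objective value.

(a,b)=(2,0) is feasible, giving 18.
(a,b)=(1,1) is feasible, giving 11.
(a,b)=(1,0) is feasible, giving 9.
No feasible integer point exceeds 18.

18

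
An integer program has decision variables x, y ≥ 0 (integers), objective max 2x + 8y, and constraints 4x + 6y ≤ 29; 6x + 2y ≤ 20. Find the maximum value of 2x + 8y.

Relaxing integrality, the LP optimum is 38.67 at (x,y) = (0, 4.83), which is not an integer point.
(x,y)=(1,4): 4·1+6·4=28≤29, 6·1+2·4=14≤20, objective 34.
(x,y)=(0,4): 4·0+6·4=24≤29, 6·0+2·4=8≤20, objective 32.
(x,y)=(2,3): 4·2+6·3=26≤29, 6·2+2·3=18≤20, objective 28.
(x,y)=(1,3): 4·1+6·3=22≤29, 6·1+2·3=12≤20, objective 26.
Maximum is 34 at (x,y)=(1,4).

34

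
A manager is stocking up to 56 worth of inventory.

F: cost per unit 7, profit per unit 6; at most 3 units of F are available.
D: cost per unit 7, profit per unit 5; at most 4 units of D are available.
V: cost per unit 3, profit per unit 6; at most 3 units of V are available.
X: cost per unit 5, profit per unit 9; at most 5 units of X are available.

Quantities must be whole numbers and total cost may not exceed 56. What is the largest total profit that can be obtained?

V has the best ratio (6/3); taking only V gives at most 3×6 = 18 (stopped by the supply cap of 3).
Mixing does better — 3×F, 3×V, and 5×X: cost 55 ≤ 56, profit 3·6 + 3·6 + 5·9 = 81.

81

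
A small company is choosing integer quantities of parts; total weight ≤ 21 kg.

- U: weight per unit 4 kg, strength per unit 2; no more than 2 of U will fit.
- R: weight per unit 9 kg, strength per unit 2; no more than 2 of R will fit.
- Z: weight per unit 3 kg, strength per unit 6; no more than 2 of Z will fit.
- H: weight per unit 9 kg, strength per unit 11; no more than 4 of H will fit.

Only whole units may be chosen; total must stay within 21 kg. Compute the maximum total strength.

28

1×U, 2×Z, and 1×H: weight 19 ≤ 21, strength 1·2 + 2·6 + 1·11 = 25.
1×Z and 2×H: weight 21 ≤ 21, strength 1·6 + 2·11 = 28.
Best is 28.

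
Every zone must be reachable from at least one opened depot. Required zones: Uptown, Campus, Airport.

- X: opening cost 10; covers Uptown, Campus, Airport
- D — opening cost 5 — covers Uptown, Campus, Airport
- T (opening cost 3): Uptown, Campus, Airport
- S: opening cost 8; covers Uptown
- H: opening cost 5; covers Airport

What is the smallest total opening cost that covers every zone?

3

This is a weighted set-cover instance.
T alone covers Uptown, Campus, Airport — every zone.
Total opening cost: 3.
No cover costs less than 3.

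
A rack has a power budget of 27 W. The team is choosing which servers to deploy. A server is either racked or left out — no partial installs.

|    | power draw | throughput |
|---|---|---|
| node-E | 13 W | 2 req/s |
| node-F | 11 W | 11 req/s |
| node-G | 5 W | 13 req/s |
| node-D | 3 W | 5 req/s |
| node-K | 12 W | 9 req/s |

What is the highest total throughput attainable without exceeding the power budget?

29

Treat it as a binary knapsack problem.
Allowing fractional choices, the relaxed optimum would be about 35.0, but servers are indivisible.
node-G + node-D + node-K: power draw 5 + 3 + 12 = 20 ≤ 27, throughput 13 + 5 + 9 = 27.
node-F + node-G + node-D: power draw 11 + 5 + 3 = 19 ≤ 27, throughput 11 + 13 + 5 = 29.
node-F + node-D + node-K: power draw 11 + 3 + 12 = 26 ≤ 27, throughput 11 + 5 + 9 = 25.
Best is node-F, node-G, and node-D with total throughput 29.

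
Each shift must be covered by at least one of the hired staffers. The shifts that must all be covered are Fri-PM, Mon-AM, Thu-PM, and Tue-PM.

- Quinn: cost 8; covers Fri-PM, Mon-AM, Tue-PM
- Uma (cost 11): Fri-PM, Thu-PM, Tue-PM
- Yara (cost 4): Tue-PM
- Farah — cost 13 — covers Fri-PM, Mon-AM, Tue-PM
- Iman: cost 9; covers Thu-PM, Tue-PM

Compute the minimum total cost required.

17

This is an integer covering problem.
Choose Quinn and Iman: together they cover Fri-PM, Mon-AM, Thu-PM, Tue-PM — every shift.
Total cost: 8 + 9 = 17.
No cover costs less than 17.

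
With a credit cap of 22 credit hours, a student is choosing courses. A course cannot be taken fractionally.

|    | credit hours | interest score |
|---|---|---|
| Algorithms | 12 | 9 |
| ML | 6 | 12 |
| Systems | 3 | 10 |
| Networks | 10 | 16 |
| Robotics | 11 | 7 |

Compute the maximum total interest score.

Take ML, Systems, and Networks: credit hours 6 + 3 + 10 = 19 ≤ 22, interest score 12 + 10 + 16 = 38.
No other feasible combination does better.

38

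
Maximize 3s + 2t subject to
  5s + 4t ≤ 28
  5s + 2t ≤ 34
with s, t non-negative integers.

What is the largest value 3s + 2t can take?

16

Relaxing integrality, the LP optimum is 16.80 at (s,t) = (5.6, 0), which is not an integer point.
(s,t)=(4,2): 5·4+4·2=28≤28, 5·4+2·2=24≤34, objective 16.
(s,t)=(3,3): 5·3+4·3=27≤28, 5·3+2·3=21≤34, objective 15.
Maximum is 16 at (s,t)=(4,2).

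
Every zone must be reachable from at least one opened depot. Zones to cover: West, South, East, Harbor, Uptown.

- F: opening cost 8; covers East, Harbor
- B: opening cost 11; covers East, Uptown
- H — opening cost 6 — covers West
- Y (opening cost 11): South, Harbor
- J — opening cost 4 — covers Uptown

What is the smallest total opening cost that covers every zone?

This is a weighted set-cover instance.
The greedy cost-per-new-zone heuristic would pick F, J, H, and Y for 29, but a cheaper cover exists.
Choose B, H, and Y: together they cover West, South, East, Harbor, Uptown — every zone.
Total opening cost: 11 + 6 + 11 = 28.
No cover costs less than 28.

28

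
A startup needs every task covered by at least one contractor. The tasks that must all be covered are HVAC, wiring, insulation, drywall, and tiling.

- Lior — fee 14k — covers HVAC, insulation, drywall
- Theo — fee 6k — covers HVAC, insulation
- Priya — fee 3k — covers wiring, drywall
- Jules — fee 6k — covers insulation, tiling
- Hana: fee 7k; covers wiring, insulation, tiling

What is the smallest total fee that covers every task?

15

Choose Theo, Priya, and Jules: together they cover HVAC, wiring, insulation, drywall, tiling — every task.
Total fee: 6 + 3 + 6 = 15.
No cover costs less than 15.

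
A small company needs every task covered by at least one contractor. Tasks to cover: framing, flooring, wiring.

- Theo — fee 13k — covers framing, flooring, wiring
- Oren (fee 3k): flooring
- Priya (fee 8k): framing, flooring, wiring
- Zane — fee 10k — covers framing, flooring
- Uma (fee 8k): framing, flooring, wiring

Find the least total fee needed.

Priya alone covers framing, flooring, wiring — every task.
Total fee: 8.
No cover costs less than 8.

8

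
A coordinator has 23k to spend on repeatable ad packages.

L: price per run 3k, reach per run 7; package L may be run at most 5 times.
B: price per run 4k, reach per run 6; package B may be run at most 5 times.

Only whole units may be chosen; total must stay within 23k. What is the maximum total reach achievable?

47

L has the best ratio (7/3); taking only L gives at most 5×7 = 35 (stopped by the supply cap of 5).
Mixing does better — 5×L and 2×B: price 23 ≤ 23, reach 5·7 + 2·6 = 47.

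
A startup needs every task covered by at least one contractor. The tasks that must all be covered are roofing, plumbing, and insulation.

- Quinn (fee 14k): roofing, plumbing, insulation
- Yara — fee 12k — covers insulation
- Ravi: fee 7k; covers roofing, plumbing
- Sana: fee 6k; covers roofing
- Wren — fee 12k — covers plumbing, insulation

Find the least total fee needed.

14

This is a weighted set-cover instance.
The greedy cost-per-new-task heuristic would pick Ravi and Yara for 19, but a cheaper cover exists.
Quinn alone covers roofing, plumbing, insulation — every task.
Total fee: 14.
No cover costs less than 14.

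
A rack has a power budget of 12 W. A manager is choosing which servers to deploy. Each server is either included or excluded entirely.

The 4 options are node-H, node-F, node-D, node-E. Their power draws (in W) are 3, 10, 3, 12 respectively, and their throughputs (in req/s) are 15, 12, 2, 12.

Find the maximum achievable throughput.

17

Treat it as a binary knapsack problem.
Take node-H and node-D: power draw 3 + 3 = 6 ≤ 12, throughput 15 + 2 = 17.
No other feasible combination does better.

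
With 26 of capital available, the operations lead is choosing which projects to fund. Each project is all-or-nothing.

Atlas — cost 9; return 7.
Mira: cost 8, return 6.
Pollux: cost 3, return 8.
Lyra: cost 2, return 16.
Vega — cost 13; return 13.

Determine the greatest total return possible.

43

This is a 0-1 knapsack instance.
Allowing fractional choices, the relaxed optimum would be about 43.2, but projects are indivisible.
Mira + Pollux + Lyra + Vega: cost 8 + 3 + 2 + 13 = 26 ≤ 26, return 6 + 8 + 16 + 13 = 43.
Pollux + Lyra + Vega: cost 3 + 2 + 13 = 18 ≤ 26, return 8 + 16 + 13 = 37.
Atlas + Mira + Pollux + Lyra: cost 9 + 8 + 3 + 2 = 22 ≤ 26, return 7 + 6 + 8 + 16 = 37.
Best is Mira, Pollux, Lyra, and Vega with total return 43.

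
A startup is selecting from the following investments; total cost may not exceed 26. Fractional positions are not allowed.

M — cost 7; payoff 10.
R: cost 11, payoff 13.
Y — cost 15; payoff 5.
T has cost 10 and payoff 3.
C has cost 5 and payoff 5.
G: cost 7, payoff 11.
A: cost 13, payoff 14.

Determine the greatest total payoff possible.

Take M, R, and G: cost 7 + 11 + 7 = 25 ≤ 26, payoff 10 + 13 + 11 = 34.
No other feasible combination does better.

34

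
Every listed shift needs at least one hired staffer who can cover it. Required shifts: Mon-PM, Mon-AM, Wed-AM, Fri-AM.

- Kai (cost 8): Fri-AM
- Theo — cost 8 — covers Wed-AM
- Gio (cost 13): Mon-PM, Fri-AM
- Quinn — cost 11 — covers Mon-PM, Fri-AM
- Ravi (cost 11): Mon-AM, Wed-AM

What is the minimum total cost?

22

Choose Quinn and Ravi: together they cover Mon-PM, Mon-AM, Wed-AM, Fri-AM — every shift.
Total cost: 11 + 11 = 22.
No cover costs less than 22.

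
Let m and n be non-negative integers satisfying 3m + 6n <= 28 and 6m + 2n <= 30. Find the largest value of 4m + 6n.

30

(m,n)=(3,3): 3·3+6·3=27≤28, 6·3+2·3=24≤30, objective 30.
(m,n)=(4,2): 3·4+6·2=24≤28, 6·4+2·2=28≤30, objective 28.
(m,n)=(2,3): 3·2+6·3=24≤28, 6·2+2·3=18≤30, objective 26.
(m,n)=(3,2): 3·3+6·2=21≤28, 6·3+2·2=22≤30, objective 24.
Maximum is 30 at (m,n)=(3,3).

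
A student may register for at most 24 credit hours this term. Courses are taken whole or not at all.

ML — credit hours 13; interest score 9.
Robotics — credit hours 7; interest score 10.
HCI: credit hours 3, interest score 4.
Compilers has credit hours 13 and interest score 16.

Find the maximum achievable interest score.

Robotics + Compilers: credit hours 7 + 13 = 20 ≤ 24, interest score 10 + 16 = 26.
ML + Robotics + HCI: credit hours 13 + 7 + 3 = 23 ≤ 24, interest score 9 + 10 + 4 = 23.
Robotics + HCI + Compilers: credit hours 7 + 3 + 13 = 23 ≤ 24, interest score 10 + 4 + 16 = 30.
Best is Robotics, HCI, and Compilers with total interest score 30.

30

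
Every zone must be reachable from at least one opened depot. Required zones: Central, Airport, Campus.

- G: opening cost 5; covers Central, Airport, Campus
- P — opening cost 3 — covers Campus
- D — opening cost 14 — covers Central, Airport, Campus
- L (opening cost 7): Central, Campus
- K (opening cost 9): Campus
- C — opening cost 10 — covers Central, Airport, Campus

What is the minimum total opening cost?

5

This is an integer covering problem.
G alone covers Central, Airport, Campus — every zone.
Total opening cost: 5.
No cover costs less than 5.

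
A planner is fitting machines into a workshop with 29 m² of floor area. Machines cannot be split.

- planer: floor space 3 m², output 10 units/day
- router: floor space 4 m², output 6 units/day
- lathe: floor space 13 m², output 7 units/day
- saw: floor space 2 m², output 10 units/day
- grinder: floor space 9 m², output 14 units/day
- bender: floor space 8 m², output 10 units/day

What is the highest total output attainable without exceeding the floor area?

50

planer + router + saw + grinder + bender: floor space 3 + 4 + 2 + 9 + 8 = 26 ≤ 29, output 10 + 6 + 10 + 14 + 10 = 50.
planer + saw + grinder + bender: floor space 3 + 2 + 9 + 8 = 22 ≤ 29, output 10 + 10 + 14 + 10 = 44.
Best is planer, router, saw, grinder, and bender with total output 50.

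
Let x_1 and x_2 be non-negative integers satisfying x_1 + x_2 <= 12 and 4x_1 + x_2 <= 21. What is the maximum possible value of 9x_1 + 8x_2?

(x_1,x_2)=(3,9): 1·3+1·9=12≤12, 4·3+1·9=21≤21, objective 99.
(x_1,x_2)=(2,10): 1·2+1·10=12≤12, 4·2+1·10=18≤21, objective 98.
Maximum is 99 at (x_1,x_2)=(3,9).

99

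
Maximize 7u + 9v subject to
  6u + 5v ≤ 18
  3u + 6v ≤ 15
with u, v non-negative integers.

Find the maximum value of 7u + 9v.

25

Relaxing integrality, the LP optimum is 26.43 at (u,v) = (1.57, 1.71), which is not an integer point.
(u,v)=(1,2): 6·1+5·2=16≤18, 3·1+6·2=15≤15, objective 25.
(u,v)=(2,1): 6·2+5·1=17≤18, 3·2+6·1=12≤15, objective 23.
(u,v)=(0,2): 6·0+5·2=10≤18, 3·0+6·2=12≤15, objective 18.
(u,v)=(1,1): 6·1+5·1=11≤18, 3·1+6·1=9≤15, objective 16.
No feasible integer point exceeds 25.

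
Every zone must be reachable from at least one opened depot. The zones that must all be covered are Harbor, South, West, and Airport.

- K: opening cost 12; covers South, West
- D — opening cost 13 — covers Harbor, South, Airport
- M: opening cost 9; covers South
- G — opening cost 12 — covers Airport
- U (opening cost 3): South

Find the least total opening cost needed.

25

The greedy cost-per-new-zone heuristic would pick U, D, and K for 28, but a cheaper cover exists.
Choose K and D: together they cover Harbor, South, West, Airport — every zone.
Total opening cost: 12 + 13 = 25.
No cover costs less than 25.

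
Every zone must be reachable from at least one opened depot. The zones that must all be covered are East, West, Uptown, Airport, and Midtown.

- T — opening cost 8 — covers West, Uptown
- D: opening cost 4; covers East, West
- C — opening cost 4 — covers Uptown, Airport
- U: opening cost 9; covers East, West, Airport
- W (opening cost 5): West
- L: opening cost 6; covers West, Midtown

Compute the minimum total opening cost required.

14

Choose D, C, and L: together they cover East, West, Uptown, Airport, Midtown — every zone.
Total opening cost: 4 + 4 + 6 = 14.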